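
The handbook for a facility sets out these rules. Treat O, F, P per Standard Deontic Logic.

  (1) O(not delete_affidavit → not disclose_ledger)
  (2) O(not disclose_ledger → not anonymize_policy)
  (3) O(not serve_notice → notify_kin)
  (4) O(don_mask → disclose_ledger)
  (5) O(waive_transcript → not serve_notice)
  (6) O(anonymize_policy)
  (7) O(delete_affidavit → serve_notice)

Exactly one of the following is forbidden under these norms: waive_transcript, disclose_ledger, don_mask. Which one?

Premise 6 gives O(anonymize_policy).
The contrapositive of premise 2 (O(not disclose_ledger → not anonymize_policy)) is O(anonymize_policy → disclose_ledger), and O(anonymize_policy) is already established, so O(disclose_ledger).
Premise 1, O(not delete_affidavit → not disclose_ledger), contraposes to O(disclose_ledger → delete_affidavit); with O(disclose_ledger) we get O(delete_affidavit).
Premise 7 is O(delete_affidavit → serve_notice); since O(delete_affidavit), deontic closure gives O(serve_notice).
Premise 5, O(waive_transcript → not serve_notice), contraposes to O(serve_notice → not waive_transcript); with O(serve_notice) we get O(not waive_transcript).
So O(not waive_transcript) holds, i.e. waive_transcript is forbidden. None of the other listed options is forbidden under the premises.

waive_transcript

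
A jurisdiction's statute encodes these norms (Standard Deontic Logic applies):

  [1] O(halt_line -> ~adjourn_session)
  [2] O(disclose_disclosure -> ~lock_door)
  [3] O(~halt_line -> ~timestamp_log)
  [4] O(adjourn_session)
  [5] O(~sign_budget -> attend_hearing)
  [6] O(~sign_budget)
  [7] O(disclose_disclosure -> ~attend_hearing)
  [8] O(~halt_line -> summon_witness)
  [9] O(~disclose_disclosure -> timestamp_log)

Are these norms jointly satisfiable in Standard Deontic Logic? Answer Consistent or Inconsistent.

From premise 6 we have O(~sign_budget).
Applying K to premise 5 (O(~sign_budget -> attend_hearing)) and O(~sign_budget) yields O(attend_hearing).
Premise 7, O(disclose_disclosure -> ~attend_hearing), contraposes to O(attend_hearing -> ~disclose_disclosure); with O(attend_hearing) we get O(~disclose_disclosure).
Applying K to premise 9 (O(~disclose_disclosure -> timestamp_log)) and O(~disclose_disclosure) yields O(timestamp_log).
Premise 3, O(~halt_line -> ~timestamp_log), contraposes to O(timestamp_log -> halt_line); with O(timestamp_log) we get O(halt_line).
From O(halt_line) and premise 1, O(halt_line -> ~adjourn_session), we obtain O(~adjourn_session).
Yet premise 4 states O(adjourn_session).
We now have both O(~adjourn_session) and O(adjourn_session) — adjourn_session is simultaneously obligatory and forbidden, violating the D-axiom.

Inconsistent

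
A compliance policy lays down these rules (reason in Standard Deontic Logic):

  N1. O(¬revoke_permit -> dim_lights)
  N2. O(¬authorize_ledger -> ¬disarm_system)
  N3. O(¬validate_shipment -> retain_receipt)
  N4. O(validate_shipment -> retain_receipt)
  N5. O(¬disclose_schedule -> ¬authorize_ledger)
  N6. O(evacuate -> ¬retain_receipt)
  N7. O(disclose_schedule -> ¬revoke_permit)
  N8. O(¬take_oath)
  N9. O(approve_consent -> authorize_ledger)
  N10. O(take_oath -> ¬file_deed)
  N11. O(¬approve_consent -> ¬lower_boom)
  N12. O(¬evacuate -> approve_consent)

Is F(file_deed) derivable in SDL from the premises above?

Premise 10 is O(take_oath -> ¬file_deed), but O(take_oath) is not derivable from the premises, so it does not yield O(¬file_deed).
No other premise forces O(¬file_deed). An ideal world satisfying every premise can still have file_deed true, so F(file_deed) is not derivable.

No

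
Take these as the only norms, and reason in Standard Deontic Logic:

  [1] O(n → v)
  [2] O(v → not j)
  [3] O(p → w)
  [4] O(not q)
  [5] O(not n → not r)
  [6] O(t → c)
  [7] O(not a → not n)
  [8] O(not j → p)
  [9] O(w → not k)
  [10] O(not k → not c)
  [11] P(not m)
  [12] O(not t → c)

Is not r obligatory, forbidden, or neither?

Obligatory

Premises 6 and 12 are O(t → c) and O(not t → c); every ideal world satisfies t or not t, so in either case c holds — hence O(c).
Premise 10 is O(not k → not c); contrapositively O(c → k). Since O(c) holds, K gives O(k).
Premise 9 is O(w → not k); contrapositively O(k → not w). Since O(k) holds, K gives O(not w).
Premise 3, O(p → w), contraposes to O(not w → not p); with O(not w) we get O(not p).
Premise 8 is O(not j → p); contrapositively O(not p → j). Since O(not p) holds, K gives O(j).
Premise 2 is O(v → not j); contrapositively O(j → not v). Since O(j) holds, K gives O(not v).
Premise 1 is O(n → v); contrapositively O(not v → not n). Since O(not v) holds, K gives O(not n).
Applying K to premise 5 (O(not n → not r)) and O(not n) yields O(not r).
Premises 4, 7, 11 do not contribute to this derivation.
Hence not r is obligatory.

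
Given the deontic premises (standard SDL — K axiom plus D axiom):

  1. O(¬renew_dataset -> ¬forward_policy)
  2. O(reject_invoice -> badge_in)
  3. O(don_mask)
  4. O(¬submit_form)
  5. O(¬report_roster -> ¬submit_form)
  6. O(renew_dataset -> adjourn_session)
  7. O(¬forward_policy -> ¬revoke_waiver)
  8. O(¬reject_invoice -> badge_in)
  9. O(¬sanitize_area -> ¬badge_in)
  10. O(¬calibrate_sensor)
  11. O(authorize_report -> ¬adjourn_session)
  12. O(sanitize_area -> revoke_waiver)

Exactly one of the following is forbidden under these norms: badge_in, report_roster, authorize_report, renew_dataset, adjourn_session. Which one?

Premises 8 and 2 are O(¬reject_invoice -> badge_in) and O(reject_invoice -> badge_in); every ideal world satisfies ¬reject_invoice or reject_invoice, so in either case badge_in holds — hence O(badge_in).
The contrapositive of premise 9 (O(¬sanitize_area -> ¬badge_in)) is O(badge_in -> sanitize_area), and O(badge_in) is already established, so O(sanitize_area).
With premise 12, O(sanitize_area -> revoke_waiver), the K-axiom yields O(revoke_waiver).
Premise 7, O(¬forward_policy -> ¬revoke_waiver), contraposes to O(revoke_waiver -> forward_policy); with O(revoke_waiver) we get O(forward_policy).
Premise 1 is O(¬renew_dataset -> ¬forward_policy); contrapositively O(forward_policy -> renew_dataset). Since O(forward_policy) holds, K gives O(renew_dataset).
From O(renew_dataset) and premise 6, O(renew_dataset -> adjourn_session), we obtain O(adjourn_session).
Premise 11 is O(authorize_report -> ¬adjourn_session); contrapositively O(adjourn_session -> ¬authorize_report). Since O(adjourn_session) holds, K gives O(¬authorize_report).
So O(¬authorize_report) holds, i.e. authorize_report is forbidden. None of the other listed options is forbidden under the premises.

authorize_report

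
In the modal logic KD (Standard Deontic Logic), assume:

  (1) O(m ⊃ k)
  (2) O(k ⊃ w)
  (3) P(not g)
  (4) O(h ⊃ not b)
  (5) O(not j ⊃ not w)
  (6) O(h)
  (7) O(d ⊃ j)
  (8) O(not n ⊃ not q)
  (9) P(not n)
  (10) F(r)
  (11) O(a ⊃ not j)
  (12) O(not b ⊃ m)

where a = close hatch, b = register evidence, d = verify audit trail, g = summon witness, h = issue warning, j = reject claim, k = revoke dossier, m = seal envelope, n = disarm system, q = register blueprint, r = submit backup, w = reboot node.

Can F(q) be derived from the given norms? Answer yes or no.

No

Premise 8 is O(not n ⊃ not q), but O(not n) is not derivable from the premises (the permission P(not n) asserts only not O(n), not O(not n)), so it does not yield O(not q).
No other premise forces O(not q). An ideal world satisfying every premise can still have q true, so F(q) is not derivable.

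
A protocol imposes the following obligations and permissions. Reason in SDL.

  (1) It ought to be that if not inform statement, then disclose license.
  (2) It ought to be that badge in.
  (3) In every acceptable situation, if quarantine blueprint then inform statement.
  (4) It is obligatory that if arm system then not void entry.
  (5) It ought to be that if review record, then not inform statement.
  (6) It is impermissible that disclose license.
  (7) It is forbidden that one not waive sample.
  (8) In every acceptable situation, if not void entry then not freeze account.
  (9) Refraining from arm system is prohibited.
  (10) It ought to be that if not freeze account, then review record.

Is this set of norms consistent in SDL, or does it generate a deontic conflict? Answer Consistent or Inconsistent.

Inconsistent

Premise 6, F(disclose_license), is equivalent to O(¬disclose_license).
The contrapositive of premise 1 (O(¬inform_statement → disclose_license)) is O(¬disclose_license → inform_statement), and O(¬disclose_license) is already established, so O(inform_statement).
The contrapositive of premise 5 (O(review_record → ¬inform_statement)) is O(inform_statement → ¬review_record), and O(inform_statement) is already established, so O(¬review_record).
Premise 10 is O(¬freeze_account → review_record); contrapositively O(¬review_record → freeze_account). Since O(¬review_record) holds, K gives O(freeze_account).
Premise 8, O(¬void_entry → ¬freeze_account), contraposes to O(freeze_account → void_entry); with O(freeze_account) we get O(void_entry).
Premise 4 is O(arm_system → ¬void_entry); contrapositively O(void_entry → ¬arm_system). Since O(void_entry) holds, K gives O(¬arm_system).
Yet premise 9 is F(¬arm_system), i.e. O(arm_system).
We now have both O(¬arm_system) and O(arm_system) — arm_system is simultaneously obligatory and forbidden, violating the D-axiom.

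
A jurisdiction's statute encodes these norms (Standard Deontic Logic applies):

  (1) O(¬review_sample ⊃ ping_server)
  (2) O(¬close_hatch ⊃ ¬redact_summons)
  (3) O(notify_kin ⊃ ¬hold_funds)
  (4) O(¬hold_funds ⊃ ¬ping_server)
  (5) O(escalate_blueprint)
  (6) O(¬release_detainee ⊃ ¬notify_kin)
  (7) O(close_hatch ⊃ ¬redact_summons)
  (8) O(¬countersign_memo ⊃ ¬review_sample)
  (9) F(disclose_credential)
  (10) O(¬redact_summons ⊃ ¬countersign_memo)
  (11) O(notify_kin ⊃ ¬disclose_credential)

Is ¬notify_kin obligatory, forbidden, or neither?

Obligatory

Premises 2 and 7 are O(¬close_hatch ⊃ ¬redact_summons) and O(close_hatch ⊃ ¬redact_summons); every ideal world satisfies ¬close_hatch or close_hatch, so in either case ¬redact_summons holds — hence O(¬redact_summons).
With premise 10, O(¬redact_summons ⊃ ¬countersign_memo), the K-axiom yields O(¬countersign_memo).
Applying K to premise 8 (O(¬countersign_memo ⊃ ¬review_sample)) and O(¬countersign_memo) yields O(¬review_sample).
Premise 1 is O(¬review_sample ⊃ ping_server); since O(¬review_sample), deontic closure gives O(ping_server).
Premise 4, O(¬hold_funds ⊃ ¬ping_server), contraposes to O(ping_server ⊃ hold_funds); with O(ping_server) we get O(hold_funds).
Premise 3 is O(notify_kin ⊃ ¬hold_funds); contrapositively O(hold_funds ⊃ ¬notify_kin). Since O(hold_funds) holds, K gives O(¬notify_kin).
Premises 5, 6, 9, 11 do not contribute to this derivation.
Hence ¬notify_kin is obligatory.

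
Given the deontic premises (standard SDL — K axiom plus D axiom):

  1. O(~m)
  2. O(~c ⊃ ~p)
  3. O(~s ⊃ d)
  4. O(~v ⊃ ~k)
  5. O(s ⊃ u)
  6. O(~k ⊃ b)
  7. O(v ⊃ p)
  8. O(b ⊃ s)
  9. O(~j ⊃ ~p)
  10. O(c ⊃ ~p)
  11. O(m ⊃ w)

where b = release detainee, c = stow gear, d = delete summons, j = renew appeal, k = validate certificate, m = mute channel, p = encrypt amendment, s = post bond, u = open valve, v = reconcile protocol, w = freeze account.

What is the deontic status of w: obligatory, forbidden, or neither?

Neither

Premise 11 is O(m ⊃ w), but O(m) is not derivable from the premises, so it does not yield O(w).
No premise or chain of K-axiom applications forces O(w), and none forces O(~w). So w is neither obligatory nor forbidden under these norms.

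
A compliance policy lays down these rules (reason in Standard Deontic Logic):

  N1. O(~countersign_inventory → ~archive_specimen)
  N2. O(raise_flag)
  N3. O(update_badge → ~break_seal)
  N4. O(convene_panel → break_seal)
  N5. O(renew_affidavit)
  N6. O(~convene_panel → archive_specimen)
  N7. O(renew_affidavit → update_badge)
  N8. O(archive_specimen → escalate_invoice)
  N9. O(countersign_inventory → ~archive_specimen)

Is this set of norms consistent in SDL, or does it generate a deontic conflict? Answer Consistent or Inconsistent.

Premises 1 and 9 cover both cases: O(~countersign_inventory → ~archive_specimen) and O(countersign_inventory → ~archive_specimen). Since ~countersign_inventory ∨ countersign_inventory is a tautology, O(~archive_specimen) follows.
Premise 6 is O(~convene_panel → archive_specimen); contrapositively O(~archive_specimen → convene_panel). Since O(~archive_specimen) holds, K gives O(convene_panel).
Premise 4 is O(convene_panel → break_seal); since O(convene_panel), deontic closure gives O(break_seal).
The contrapositive of premise 3 (O(update_badge → ~break_seal)) is O(break_seal → ~update_badge), and O(break_seal) is already established, so O(~update_badge).
Premise 7, O(renew_affidavit → update_badge), contraposes to O(~update_badge → ~renew_affidavit); with O(~update_badge) we get O(~renew_affidavit).
Yet premise 5 states O(renew_affidavit).
We now have both O(~renew_affidavit) and O(renew_affidavit) — renew_affidavit is simultaneously obligatory and forbidden, violating the D-axiom.

Inconsistent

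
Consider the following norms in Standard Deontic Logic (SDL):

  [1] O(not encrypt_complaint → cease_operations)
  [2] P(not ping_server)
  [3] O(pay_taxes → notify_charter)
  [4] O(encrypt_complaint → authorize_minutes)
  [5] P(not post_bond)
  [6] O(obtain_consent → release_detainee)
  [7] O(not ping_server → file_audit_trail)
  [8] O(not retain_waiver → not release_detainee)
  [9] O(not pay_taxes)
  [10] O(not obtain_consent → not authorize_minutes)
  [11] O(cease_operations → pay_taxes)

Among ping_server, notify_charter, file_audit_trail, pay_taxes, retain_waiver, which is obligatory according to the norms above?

retain_waiver

From premise 9 we have O(not pay_taxes).
The contrapositive of premise 11 (O(cease_operations → pay_taxes)) is O(not pay_taxes → not cease_operations), and O(not pay_taxes) is already established, so O(not cease_operations).
Premise 1, O(not encrypt_complaint → cease_operations), contraposes to O(not cease_operations → encrypt_complaint); with O(not cease_operations) we get O(encrypt_complaint).
Applying K to premise 4 (O(encrypt_complaint → authorize_minutes)) and O(encrypt_complaint) yields O(authorize_minutes).
Premise 10, O(not obtain_consent → not authorize_minutes), contraposes to O(authorize_minutes → obtain_consent); with O(authorize_minutes) we get O(obtain_consent).
Premise 6 is O(obtain_consent → release_detainee); since O(obtain_consent), deontic closure gives O(release_detainee).
The contrapositive of premise 8 (O(not retain_waiver → not release_detainee)) is O(release_detainee → retain_waiver), and O(release_detainee) is already established, so O(retain_waiver).
So O(retain_waiver) holds — retain_waiver is obligatory. None of the other listed options is made obligatory by any chain of premises.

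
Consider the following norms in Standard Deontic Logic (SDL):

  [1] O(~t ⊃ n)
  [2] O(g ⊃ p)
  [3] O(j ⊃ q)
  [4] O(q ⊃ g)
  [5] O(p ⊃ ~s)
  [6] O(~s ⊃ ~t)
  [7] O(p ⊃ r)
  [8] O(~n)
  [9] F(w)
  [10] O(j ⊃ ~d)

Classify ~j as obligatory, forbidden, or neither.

Obligatory

Premise 8 gives O(~n).
The contrapositive of premise 1 (O(~t ⊃ n)) is O(~n ⊃ t), and O(~n) is already established, so O(t).
Premise 6, O(~s ⊃ ~t), contraposes to O(t ⊃ s); with O(t) we get O(s).
The contrapositive of premise 5 (O(p ⊃ ~s)) is O(s ⊃ ~p), and O(s) is already established, so O(~p).
The contrapositive of premise 2 (O(g ⊃ p)) is O(~p ⊃ ~g), and O(~p) is already established, so O(~g).
Premise 4, O(q ⊃ g), contraposes to O(~g ⊃ ~q); with O(~g) we get O(~q).
Premise 3, O(j ⊃ q), contraposes to O(~q ⊃ ~j); with O(~q) we get O(~j).
Premises 7, 9, 10 do not contribute to this derivation.
Hence ~j is obligatory.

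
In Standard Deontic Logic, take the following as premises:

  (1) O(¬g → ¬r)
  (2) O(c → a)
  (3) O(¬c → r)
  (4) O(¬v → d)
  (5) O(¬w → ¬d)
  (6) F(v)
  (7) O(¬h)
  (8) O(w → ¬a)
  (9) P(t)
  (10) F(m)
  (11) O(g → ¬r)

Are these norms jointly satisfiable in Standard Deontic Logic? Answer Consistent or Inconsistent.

Inconsistent

By case analysis on g: premise 11 gives O(g → ¬r) and premise 1 gives O(¬g → ¬r), so O(¬r) either way.
The contrapositive of premise 3 (O(¬c → r)) is O(¬r → c), and O(¬r) is already established, so O(c).
Applying K to premise 2 (O(c → a)) and O(c) yields O(a).
Premise 8, O(w → ¬a), contraposes to O(a → ¬w); with O(a) we get O(¬w).
Premise 5 is O(¬w → ¬d); since O(¬w), deontic closure gives O(¬d).
The contrapositive of premise 4 (O(¬v → d)) is O(¬d → v), and O(¬d) is already established, so O(v).
But premise 6, F(v), means O(¬v).
We now have both O(v) and O(¬v) — v is simultaneously obligatory and forbidden, violating the D-axiom.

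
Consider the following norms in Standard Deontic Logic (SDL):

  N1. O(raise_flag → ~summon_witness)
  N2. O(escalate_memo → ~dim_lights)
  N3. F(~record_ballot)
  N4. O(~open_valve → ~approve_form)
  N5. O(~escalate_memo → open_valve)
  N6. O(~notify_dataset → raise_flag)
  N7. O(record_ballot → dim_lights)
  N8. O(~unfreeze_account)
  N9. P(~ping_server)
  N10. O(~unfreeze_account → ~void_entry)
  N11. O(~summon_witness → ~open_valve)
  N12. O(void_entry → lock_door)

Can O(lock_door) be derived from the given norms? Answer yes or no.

Premise 12 is O(void_entry → lock_door), but O(void_entry) is not derivable from the premises, so it does not yield O(lock_door).
No other premise forces O(lock_door). An ideal world satisfying every premise can still have lock_door false, so O(lock_door) is not derivable.

No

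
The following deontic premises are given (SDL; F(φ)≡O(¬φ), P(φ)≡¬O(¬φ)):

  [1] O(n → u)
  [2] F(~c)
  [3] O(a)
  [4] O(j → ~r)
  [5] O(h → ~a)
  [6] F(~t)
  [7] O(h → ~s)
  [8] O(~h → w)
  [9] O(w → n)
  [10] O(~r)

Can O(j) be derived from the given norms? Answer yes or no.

No

Premise 4 is O(j → ~r); even if O(~r) held, inferring O(j) would be affirming the consequent — invalid.
No other premise forces O(j). An ideal world satisfying every premise can still have j false, so O(j) is not derivable.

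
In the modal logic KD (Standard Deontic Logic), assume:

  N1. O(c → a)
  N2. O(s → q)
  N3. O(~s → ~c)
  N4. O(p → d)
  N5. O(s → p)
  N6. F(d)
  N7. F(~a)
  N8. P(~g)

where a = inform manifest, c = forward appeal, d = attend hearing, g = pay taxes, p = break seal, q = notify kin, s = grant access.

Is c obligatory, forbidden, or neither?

F(d) at premise 6 means O(~d).
Premise 4 is O(p → d); contrapositively O(~d → ~p). Since O(~d) holds, K gives O(~p).
The contrapositive of premise 5 (O(s → p)) is O(~p → ~s), and O(~p) is already established, so O(~s).
Applying K to premise 3 (O(~s → ~c)) and O(~s) yields O(~c).
Premises 1, 2, 7, 8 do not contribute to this derivation.
Thus O(~c), which is F(c): c is forbidden.

Forbidden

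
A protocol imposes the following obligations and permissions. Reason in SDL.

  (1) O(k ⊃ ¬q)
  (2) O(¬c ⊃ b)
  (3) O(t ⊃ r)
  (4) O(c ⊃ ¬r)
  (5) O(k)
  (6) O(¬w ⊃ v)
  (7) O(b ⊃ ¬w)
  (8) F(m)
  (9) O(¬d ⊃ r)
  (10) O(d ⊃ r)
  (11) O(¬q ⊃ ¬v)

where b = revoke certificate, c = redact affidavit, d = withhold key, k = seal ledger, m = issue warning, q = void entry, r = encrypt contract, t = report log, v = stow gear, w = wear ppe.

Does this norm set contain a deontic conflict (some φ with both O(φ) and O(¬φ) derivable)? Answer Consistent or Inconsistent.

Inconsistent

Premises 9 and 10 cover both cases: O(¬d ⊃ r) and O(d ⊃ r). Since ¬d ∨ d is a tautology, O(r) follows.
The contrapositive of premise 4 (O(c ⊃ ¬r)) is O(r ⊃ ¬c), and O(r) is already established, so O(¬c).
With premise 2, O(¬c ⊃ b), the K-axiom yields O(b).
With premise 7, O(b ⊃ ¬w), the K-axiom yields O(¬w).
With premise 6, O(¬w ⊃ v), the K-axiom yields O(v).
The contrapositive of premise 11 (O(¬q ⊃ ¬v)) is O(v ⊃ q), and O(v) is already established, so O(q).
The contrapositive of premise 1 (O(k ⊃ ¬q)) is O(q ⊃ ¬k), and O(q) is already established, so O(¬k).
However, premise 5 gives O(k).
We now have both O(¬k) and O(k) — k is simultaneously obligatory and forbidden, violating the D-axiom.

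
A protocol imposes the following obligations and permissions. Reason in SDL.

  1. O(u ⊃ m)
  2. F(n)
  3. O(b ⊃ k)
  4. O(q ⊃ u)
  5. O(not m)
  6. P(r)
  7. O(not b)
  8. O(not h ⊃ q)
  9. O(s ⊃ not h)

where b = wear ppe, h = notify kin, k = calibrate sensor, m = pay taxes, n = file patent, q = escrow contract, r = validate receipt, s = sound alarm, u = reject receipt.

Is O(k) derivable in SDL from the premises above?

Premise 3 is O(b ⊃ k), but O(b) is not derivable from the premises, so it does not yield O(k).
No other premise forces O(k). An ideal world satisfying every premise can still have k false, so O(k) is not derivable.

No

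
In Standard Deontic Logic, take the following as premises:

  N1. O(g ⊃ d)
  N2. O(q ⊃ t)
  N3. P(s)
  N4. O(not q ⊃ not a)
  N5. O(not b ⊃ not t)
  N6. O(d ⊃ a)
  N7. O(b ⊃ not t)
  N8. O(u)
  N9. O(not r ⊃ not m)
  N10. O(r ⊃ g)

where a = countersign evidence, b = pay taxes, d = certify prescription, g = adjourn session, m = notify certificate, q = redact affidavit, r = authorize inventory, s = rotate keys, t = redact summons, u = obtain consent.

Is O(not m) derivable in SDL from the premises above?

Premises 5 and 7 are O(not b ⊃ not t) and O(b ⊃ not t); every ideal world satisfies not b or b, so in either case not t holds — hence O(not t).
Premise 2 is O(q ⊃ t); contrapositively O(not t ⊃ not q). Since O(not t) holds, K gives O(not q).
Premise 4 is O(not q ⊃ not a); since O(not q), deontic closure gives O(not a).
The contrapositive of premise 6 (O(d ⊃ a)) is O(not a ⊃ not d), and O(not a) is already established, so O(not d).
Premise 1, O(g ⊃ d), contraposes to O(not d ⊃ not g); with O(not d) we get O(not g).
Premise 10, O(r ⊃ g), contraposes to O(not g ⊃ not r); with O(not g) we get O(not r).
With premise 9, O(not r ⊃ not m), the K-axiom yields O(not m).
Premises 3, 8 do not contribute to this derivation.
So O(not m) follows.

Yes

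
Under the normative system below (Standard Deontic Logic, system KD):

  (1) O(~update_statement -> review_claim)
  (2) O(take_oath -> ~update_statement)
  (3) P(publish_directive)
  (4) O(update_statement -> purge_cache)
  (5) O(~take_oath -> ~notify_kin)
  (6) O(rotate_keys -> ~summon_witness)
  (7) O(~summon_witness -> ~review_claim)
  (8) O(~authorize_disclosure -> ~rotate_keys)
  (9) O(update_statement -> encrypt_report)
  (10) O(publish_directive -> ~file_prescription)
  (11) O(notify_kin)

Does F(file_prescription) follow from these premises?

No

Premise 10 is O(publish_directive -> ~file_prescription), but O(publish_directive) is not derivable from the premises (the permission P(publish_directive) asserts only ~O(~publish_directive), not O(publish_directive)), so it does not yield O(~file_prescription).
No other premise forces O(~file_prescription). An ideal world satisfying every premise can still have file_prescription true, so F(file_prescription) is not derivable.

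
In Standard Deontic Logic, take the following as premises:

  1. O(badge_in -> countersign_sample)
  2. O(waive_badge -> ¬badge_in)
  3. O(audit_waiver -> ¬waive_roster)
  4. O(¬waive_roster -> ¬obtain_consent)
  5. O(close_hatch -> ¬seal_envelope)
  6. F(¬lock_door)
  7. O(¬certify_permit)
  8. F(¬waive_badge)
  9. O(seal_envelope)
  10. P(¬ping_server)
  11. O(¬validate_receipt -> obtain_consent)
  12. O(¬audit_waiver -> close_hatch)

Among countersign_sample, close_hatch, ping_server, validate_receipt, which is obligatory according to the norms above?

validate_receipt

Premise 9 states O(seal_envelope) outright.
The contrapositive of premise 5 (O(close_hatch -> ¬seal_envelope)) is O(seal_envelope -> ¬close_hatch), and O(seal_envelope) is already established, so O(¬close_hatch).
The contrapositive of premise 12 (O(¬audit_waiver -> close_hatch)) is O(¬close_hatch -> audit_waiver), and O(¬close_hatch) is already established, so O(audit_waiver).
From O(audit_waiver) and premise 3, O(audit_waiver -> ¬waive_roster), we obtain O(¬waive_roster).
Premise 4 is O(¬waive_roster -> ¬obtain_consent); since O(¬waive_roster), deontic closure gives O(¬obtain_consent).
The contrapositive of premise 11 (O(¬validate_receipt -> obtain_consent)) is O(¬obtain_consent -> validate_receipt), and O(¬obtain_consent) is already established, so O(validate_receipt).
So O(validate_receipt) holds — validate_receipt is obligatory. None of the other listed options is made obligatory by any chain of premises.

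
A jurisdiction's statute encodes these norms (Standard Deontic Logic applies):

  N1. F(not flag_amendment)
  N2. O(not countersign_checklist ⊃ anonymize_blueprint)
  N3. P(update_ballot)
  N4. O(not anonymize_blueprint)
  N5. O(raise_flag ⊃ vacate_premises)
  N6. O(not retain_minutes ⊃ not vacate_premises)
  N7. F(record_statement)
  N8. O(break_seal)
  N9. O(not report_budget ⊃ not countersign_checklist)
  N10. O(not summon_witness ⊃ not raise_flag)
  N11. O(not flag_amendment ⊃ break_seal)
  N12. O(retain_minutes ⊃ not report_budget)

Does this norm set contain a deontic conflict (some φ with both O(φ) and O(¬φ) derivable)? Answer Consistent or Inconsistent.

Premise 11 is O(not flag_amendment ⊃ break_seal); even if O(break_seal) held, inferring O(not flag_amendment) would be affirming the consequent — invalid.
So O(not flag_amendment) is not derivable, and the apparent clash with O(flag_amendment) does not arise.
A world satisfying every obligation exists (e.g. anonymize_blueprint=false, break_seal=true, countersign_checklist=true, flag_amendment=true, raise_flag=false, record_statement=false, report_budget=true, retain_minutes=false, summon_witness=false, update_ballot=false, vacate_premises=false); no atom is both obligatory and forbidden, so the set is consistent.

Consistent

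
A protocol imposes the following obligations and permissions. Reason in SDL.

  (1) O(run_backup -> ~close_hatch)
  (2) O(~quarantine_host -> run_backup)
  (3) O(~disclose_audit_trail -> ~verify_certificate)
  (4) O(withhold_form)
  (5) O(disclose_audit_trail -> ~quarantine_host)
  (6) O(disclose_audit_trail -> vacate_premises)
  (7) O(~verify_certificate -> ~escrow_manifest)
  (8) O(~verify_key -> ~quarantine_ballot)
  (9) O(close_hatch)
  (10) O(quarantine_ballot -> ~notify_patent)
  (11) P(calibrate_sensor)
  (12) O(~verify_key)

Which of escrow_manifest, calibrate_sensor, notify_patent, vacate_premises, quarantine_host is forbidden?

From premise 9 we have O(close_hatch).
Premise 1, O(run_backup -> ~close_hatch), contraposes to O(close_hatch -> ~run_backup); with O(close_hatch) we get O(~run_backup).
Premise 2, O(~quarantine_host -> run_backup), contraposes to O(~run_backup -> quarantine_host); with O(~run_backup) we get O(quarantine_host).
Premise 5 is O(disclose_audit_trail -> ~quarantine_host); contrapositively O(quarantine_host -> ~disclose_audit_trail). Since O(quarantine_host) holds, K gives O(~disclose_audit_trail).
From O(~disclose_audit_trail) and premise 3, O(~disclose_audit_trail -> ~verify_certificate), we obtain O(~verify_certificate).
With premise 7, O(~verify_certificate -> ~escrow_manifest), the K-axiom yields O(~escrow_manifest).
So O(~escrow_manifest) holds, i.e. escrow_manifest is forbidden. None of the other listed options is forbidden under the premises.

escrow_manifest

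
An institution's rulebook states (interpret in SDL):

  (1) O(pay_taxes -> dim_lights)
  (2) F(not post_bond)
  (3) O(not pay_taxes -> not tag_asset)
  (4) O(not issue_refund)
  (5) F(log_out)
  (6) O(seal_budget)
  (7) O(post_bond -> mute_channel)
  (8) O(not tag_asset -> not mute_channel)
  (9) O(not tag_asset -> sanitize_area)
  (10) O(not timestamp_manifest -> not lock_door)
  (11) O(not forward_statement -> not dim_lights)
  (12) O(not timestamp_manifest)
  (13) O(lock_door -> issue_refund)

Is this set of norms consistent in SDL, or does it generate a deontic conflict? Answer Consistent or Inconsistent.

Consistent

Premise 13 is O(lock_door -> issue_refund), but O(lock_door) is not derivable from the premises, so it does not yield O(issue_refund).
So O(issue_refund) is not derivable, and the apparent clash with O(not issue_refund) does not arise.
A world satisfying every obligation exists (e.g. dim_lights=true, forward_statement=true, issue_refund=false, lock_door=false, log_out=false, mute_channel=true, pay_taxes=true, post_bond=true, sanitize_area=false, seal_budget=true, tag_asset=true, timestamp_manifest=false); no atom is both obligatory and forbidden, so the set is consistent.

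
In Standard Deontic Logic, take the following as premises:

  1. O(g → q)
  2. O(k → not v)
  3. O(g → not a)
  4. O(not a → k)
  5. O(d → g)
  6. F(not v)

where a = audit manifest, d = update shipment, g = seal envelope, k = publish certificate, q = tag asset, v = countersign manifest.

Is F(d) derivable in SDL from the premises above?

Yes

F(not v) at premise 6 means O(v).
Premise 2 is O(k → not v); contrapositively O(v → not k). Since O(v) holds, K gives O(not k).
The contrapositive of premise 4 (O(not a → k)) is O(not k → a), and O(not k) is already established, so O(a).
The contrapositive of premise 3 (O(g → not a)) is O(a → not g), and O(a) is already established, so O(not g).
The contrapositive of premise 5 (O(d → g)) is O(not g → not d), and O(not g) is already established, so O(not d).
Premise 1 does not contribute to this derivation.
So O(not d) holds, i.e. F(d). The claim follows.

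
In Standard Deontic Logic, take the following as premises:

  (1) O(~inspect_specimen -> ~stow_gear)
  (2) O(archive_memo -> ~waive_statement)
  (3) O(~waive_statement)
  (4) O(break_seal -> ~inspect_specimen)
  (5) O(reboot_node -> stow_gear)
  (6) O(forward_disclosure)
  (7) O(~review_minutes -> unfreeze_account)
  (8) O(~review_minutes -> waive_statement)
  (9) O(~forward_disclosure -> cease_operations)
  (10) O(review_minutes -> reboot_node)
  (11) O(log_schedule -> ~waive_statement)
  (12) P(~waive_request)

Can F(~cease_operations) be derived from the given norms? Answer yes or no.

Premise 9 is O(~forward_disclosure -> cease_operations), but O(~forward_disclosure) is not derivable from the premises, so it does not yield O(cease_operations).
No other premise forces O(cease_operations). An ideal world satisfying every premise can still have ~cease_operations true, so F(~cease_operations) is not derivable.

No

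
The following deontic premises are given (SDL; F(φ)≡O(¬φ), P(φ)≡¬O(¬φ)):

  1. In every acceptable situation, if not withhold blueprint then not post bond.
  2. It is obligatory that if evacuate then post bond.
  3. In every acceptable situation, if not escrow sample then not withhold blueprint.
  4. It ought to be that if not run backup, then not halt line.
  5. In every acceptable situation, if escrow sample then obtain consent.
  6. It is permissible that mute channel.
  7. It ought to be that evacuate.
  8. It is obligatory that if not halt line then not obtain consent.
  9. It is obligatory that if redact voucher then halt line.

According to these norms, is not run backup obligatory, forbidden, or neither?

Forbidden

From premise 7 we have O(evacuate).
Applying K to premise 2 (O(evacuate → post_bond)) and O(evacuate) yields O(post_bond).
Premise 1, O(¬withhold_blueprint → ¬post_bond), contraposes to O(post_bond → withhold_blueprint); with O(post_bond) we get O(withhold_blueprint).
Premise 3 is O(¬escrow_sample → ¬withhold_blueprint); contrapositively O(withhold_blueprint → escrow_sample). Since O(withhold_blueprint) holds, K gives O(escrow_sample).
From O(escrow_sample) and premise 5, O(escrow_sample → obtain_consent), we obtain O(obtain_consent).
Premise 8 is O(¬halt_line → ¬obtain_consent); contrapositively O(obtain_consent → halt_line). Since O(obtain_consent) holds, K gives O(halt_line).
The contrapositive of premise 4 (O(¬run_backup → ¬halt_line)) is O(halt_line → run_backup), and O(halt_line) is already established, so O(run_backup).
Premises 6, 9 do not contribute to this derivation.
Thus O(run_backup), which is F(¬run_backup): ¬run_backup is forbidden.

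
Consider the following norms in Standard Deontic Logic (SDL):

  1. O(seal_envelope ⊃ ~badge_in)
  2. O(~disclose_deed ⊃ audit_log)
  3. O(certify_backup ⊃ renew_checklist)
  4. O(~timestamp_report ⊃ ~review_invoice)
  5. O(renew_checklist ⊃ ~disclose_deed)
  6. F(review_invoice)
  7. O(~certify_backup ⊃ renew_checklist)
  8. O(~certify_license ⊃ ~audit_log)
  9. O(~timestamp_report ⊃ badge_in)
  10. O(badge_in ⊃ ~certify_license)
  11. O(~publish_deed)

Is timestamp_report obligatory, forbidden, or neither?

Premises 7 and 3 are O(~certify_backup ⊃ renew_checklist) and O(certify_backup ⊃ renew_checklist); every ideal world satisfies ~certify_backup or certify_backup, so in either case renew_checklist holds — hence O(renew_checklist).
Premise 5 is O(renew_checklist ⊃ ~disclose_deed); since O(renew_checklist), deontic closure gives O(~disclose_deed).
From O(~disclose_deed) and premise 2, O(~disclose_deed ⊃ audit_log), we obtain O(audit_log).
Premise 8 is O(~certify_license ⊃ ~audit_log); contrapositively O(audit_log ⊃ certify_license). Since O(audit_log) holds, K gives O(certify_license).
Premise 10, O(badge_in ⊃ ~certify_license), contraposes to O(certify_license ⊃ ~badge_in); with O(certify_license) we get O(~badge_in).
Premise 9, O(~timestamp_report ⊃ badge_in), contraposes to O(~badge_in ⊃ timestamp_report); with O(~badge_in) we get O(timestamp_report).
Premises 1, 4, 6, 11 do not contribute to this derivation.
Hence timestamp_report is obligatory.

Obligatory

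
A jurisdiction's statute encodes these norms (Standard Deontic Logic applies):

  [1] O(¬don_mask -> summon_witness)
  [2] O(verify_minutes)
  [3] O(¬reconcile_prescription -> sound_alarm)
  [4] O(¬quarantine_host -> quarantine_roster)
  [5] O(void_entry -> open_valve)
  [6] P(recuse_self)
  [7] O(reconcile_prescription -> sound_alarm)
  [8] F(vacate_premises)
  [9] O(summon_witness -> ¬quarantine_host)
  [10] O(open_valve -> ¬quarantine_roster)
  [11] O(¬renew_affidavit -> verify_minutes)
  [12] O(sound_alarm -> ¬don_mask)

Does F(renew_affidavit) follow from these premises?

No

Premise 11 is O(¬renew_affidavit -> verify_minutes); even if O(verify_minutes) held, inferring O(¬renew_affidavit) would be affirming the consequent — invalid.
No other premise forces O(¬renew_affidavit). An ideal world satisfying every premise can still have renew_affidavit true, so F(renew_affidavit) is not derivable.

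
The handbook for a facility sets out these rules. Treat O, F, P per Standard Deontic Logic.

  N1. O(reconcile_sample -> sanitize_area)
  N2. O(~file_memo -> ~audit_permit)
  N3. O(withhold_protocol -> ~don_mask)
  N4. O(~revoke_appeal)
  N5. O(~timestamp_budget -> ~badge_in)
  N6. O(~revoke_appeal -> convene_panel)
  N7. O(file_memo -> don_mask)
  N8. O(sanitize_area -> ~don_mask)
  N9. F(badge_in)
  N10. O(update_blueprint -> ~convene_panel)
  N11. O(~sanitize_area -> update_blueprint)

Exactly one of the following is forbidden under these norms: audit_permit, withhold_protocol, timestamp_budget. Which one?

audit_permit

Premise 4 gives O(~revoke_appeal).
Premise 6 is O(~revoke_appeal -> convene_panel); since O(~revoke_appeal), deontic closure gives O(convene_panel).
Premise 10, O(update_blueprint -> ~convene_panel), contraposes to O(convene_panel -> ~update_blueprint); with O(convene_panel) we get O(~update_blueprint).
Premise 11 is O(~sanitize_area -> update_blueprint); contrapositively O(~update_blueprint -> sanitize_area). Since O(~update_blueprint) holds, K gives O(sanitize_area).
With premise 8, O(sanitize_area -> ~don_mask), the K-axiom yields O(~don_mask).
Premise 7 is O(file_memo -> don_mask); contrapositively O(~don_mask -> ~file_memo). Since O(~don_mask) holds, K gives O(~file_memo).
Premise 2 is O(~file_memo -> ~audit_permit); since O(~file_memo), deontic closure gives O(~audit_permit).
So O(~audit_permit) holds, i.e. audit_permit is forbidden. None of the other listed options is forbidden under the premises.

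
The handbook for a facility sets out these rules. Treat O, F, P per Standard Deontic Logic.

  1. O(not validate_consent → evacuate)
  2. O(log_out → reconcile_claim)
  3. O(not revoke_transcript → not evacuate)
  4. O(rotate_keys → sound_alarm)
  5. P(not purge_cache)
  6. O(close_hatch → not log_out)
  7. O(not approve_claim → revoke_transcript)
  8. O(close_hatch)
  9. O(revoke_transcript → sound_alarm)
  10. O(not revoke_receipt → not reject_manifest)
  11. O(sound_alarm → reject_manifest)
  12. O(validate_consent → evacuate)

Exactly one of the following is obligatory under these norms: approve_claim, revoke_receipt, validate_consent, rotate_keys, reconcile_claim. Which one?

revoke_receipt

Premises 12 and 1 cover both cases: O(validate_consent → evacuate) and O(not validate_consent → evacuate). Since validate_consent ∨ not validate_consent is a tautology, O(evacuate) follows.
Premise 3 is O(not revoke_transcript → not evacuate); contrapositively O(evacuate → revoke_transcript). Since O(evacuate) holds, K gives O(revoke_transcript).
Premise 9 is O(revoke_transcript → sound_alarm); since O(revoke_transcript), deontic closure gives O(sound_alarm).
Premise 11 is O(sound_alarm → reject_manifest); since O(sound_alarm), deontic closure gives O(reject_manifest).
The contrapositive of premise 10 (O(not revoke_receipt → not reject_manifest)) is O(reject_manifest → revoke_receipt), and O(reject_manifest) is already established, so O(revoke_receipt).
So O(revoke_receipt) holds — revoke_receipt is obligatory. None of the other listed options is made obligatory by any chain of premises.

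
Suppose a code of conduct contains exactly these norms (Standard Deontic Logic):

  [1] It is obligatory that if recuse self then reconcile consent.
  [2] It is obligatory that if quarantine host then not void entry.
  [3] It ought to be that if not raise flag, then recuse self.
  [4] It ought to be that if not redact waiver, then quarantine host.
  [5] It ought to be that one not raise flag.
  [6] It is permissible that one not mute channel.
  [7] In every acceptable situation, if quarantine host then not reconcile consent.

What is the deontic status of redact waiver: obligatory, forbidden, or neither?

Premise 5 gives O(¬raise_flag).
From O(¬raise_flag) and premise 3, O(¬raise_flag → recuse_self), we obtain O(recuse_self).
Applying K to premise 1 (O(recuse_self → reconcile_consent)) and O(recuse_self) yields O(reconcile_consent).
Premise 7, O(quarantine_host → ¬reconcile_consent), contraposes to O(reconcile_consent → ¬quarantine_host); with O(reconcile_consent) we get O(¬quarantine_host).
Premise 4 is O(¬redact_waiver → quarantine_host); contrapositively O(¬quarantine_host → redact_waiver). Since O(¬quarantine_host) holds, K gives O(redact_waiver).
Premises 2, 6 do not contribute to this derivation.
Hence redact_waiver is obligatory.

Obligatory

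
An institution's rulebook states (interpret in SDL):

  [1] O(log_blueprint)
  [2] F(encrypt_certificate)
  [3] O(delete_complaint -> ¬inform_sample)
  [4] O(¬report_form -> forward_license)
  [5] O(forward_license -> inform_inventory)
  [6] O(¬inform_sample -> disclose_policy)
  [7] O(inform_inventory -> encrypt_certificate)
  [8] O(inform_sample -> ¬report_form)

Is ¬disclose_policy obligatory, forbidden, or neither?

Forbidden

Premise 2 is F(encrypt_certificate), i.e. O(¬encrypt_certificate).
The contrapositive of premise 7 (O(inform_inventory -> encrypt_certificate)) is O(¬encrypt_certificate -> ¬inform_inventory), and O(¬encrypt_certificate) is already established, so O(¬inform_inventory).
Premise 5, O(forward_license -> inform_inventory), contraposes to O(¬inform_inventory -> ¬forward_license); with O(¬inform_inventory) we get O(¬forward_license).
The contrapositive of premise 4 (O(¬report_form -> forward_license)) is O(¬forward_license -> report_form), and O(¬forward_license) is already established, so O(report_form).
The contrapositive of premise 8 (O(inform_sample -> ¬report_form)) is O(report_form -> ¬inform_sample), and O(report_form) is already established, so O(¬inform_sample).
Premise 6 is O(¬inform_sample -> disclose_policy); since O(¬inform_sample), deontic closure gives O(disclose_policy).
Premises 1, 3 do not contribute to this derivation.
Thus O(disclose_policy), which is F(¬disclose_policy): ¬disclose_policy is forbidden.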